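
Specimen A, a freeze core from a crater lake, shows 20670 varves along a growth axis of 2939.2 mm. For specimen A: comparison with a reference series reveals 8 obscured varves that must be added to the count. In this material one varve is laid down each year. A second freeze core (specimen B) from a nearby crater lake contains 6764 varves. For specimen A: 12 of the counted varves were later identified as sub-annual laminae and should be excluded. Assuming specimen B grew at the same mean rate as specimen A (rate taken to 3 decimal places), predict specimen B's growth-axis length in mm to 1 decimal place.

Specimen A: correcting the raw count gives 20670 − 12 + 8 = 20666 true varves.
A: Mean rate = 2939.2 mm / 20666 years ≈ 0.142 mm per year.
B's length ≈ 0.142 × 6764 = 960.5 mm.

960.5 mm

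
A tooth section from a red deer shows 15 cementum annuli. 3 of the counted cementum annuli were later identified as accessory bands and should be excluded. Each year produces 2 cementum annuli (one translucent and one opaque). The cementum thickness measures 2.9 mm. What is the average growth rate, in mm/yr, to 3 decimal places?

True cementum annulus count = 15 − 3 = 12.
Dividing by 2 cementum annuli per year: 12 / 2 = 6 years.
2.9 mm over 6 years gives 2.9 / 6 ≈ 0.483 mm/yr.

0.483 mm/yr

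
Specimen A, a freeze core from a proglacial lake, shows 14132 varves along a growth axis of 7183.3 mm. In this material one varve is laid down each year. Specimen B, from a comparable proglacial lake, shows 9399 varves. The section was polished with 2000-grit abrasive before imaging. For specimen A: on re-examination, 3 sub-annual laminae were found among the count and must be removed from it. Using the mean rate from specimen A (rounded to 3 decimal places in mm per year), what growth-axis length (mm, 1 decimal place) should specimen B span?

Specimen A: true varve count = 14132 − 3 = 14129.
A: Extension rate ≈ 7183.3 / 14129 = 0.508 mm/year.
B's length ≈ 0.508 × 9399 = 4774.7 mm.

4774.7 mm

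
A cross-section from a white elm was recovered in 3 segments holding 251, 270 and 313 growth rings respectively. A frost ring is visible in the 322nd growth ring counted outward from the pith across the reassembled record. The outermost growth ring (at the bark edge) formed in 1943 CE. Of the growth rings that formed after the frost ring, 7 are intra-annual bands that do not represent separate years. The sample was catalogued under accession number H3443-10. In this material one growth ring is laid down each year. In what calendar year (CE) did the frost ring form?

1438 CE

Total growth rings = 251 + 270 + 313 = 834.
The frost ring sits at growth ring 322 from the pith, so 834 − 322 = 512 growth rings formed after it.
Removing the 7 false growth rings leaves 512 − 7 = 505 true growth rings beyond the frost ring.
Counting back 505 years from 1943 CE places the frost ring in 1943 − 505 = 1438 CE.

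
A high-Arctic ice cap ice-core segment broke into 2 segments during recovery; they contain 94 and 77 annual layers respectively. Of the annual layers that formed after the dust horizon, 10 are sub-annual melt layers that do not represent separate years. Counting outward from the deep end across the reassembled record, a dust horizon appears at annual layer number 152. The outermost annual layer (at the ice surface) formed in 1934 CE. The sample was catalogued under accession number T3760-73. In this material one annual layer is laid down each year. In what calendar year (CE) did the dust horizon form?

1925 CE

Total annual layers = 94 + 77 = 171.
The dust horizon sits at annual layer 152 from the deep end, so 171 − 152 = 19 annual layers formed after it.
19 − 10 false = 9 true annual layers after the dust horizon.
The annual layer at the ice surface is 1934 CE, so the dust horizon dates to 1934 − 9 = 1925 CE.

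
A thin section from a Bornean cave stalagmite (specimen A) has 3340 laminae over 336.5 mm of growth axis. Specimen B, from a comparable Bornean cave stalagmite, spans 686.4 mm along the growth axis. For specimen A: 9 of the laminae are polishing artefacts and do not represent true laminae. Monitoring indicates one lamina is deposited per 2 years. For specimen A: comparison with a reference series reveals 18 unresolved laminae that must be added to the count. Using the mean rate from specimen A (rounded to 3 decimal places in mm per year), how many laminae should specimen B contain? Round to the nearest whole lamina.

6864 laminae

Specimen A: true lamina count = 3340 − 9 + 18 = 3349.
Specimen A: at 2 years per lamina, 3349 × 2 = 6698 years.
A: Mean rate = 336.5 mm / 6698 years ≈ 0.050 mm per year.
For B, 686.4 / 0.050 = 13728.00 years; at 2 years per lamina that is 13728.00 / 2 ≈ 6864 laminae.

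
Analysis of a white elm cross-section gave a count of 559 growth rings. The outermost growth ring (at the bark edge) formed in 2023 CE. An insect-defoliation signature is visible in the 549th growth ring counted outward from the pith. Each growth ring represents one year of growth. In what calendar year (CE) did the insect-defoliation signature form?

The insect-defoliation signature sits at growth ring 549 from the pith, so 559 − 549 = 10 growth rings formed after it.
Counting back 10 years from 2023 CE places the insect-defoliation signature in 2023 − 10 = 2013 CE.

2013 CE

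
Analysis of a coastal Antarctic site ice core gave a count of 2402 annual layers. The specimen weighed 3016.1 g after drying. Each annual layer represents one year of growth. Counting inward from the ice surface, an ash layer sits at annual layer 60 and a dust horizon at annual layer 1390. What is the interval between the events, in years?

1390 − 60 = 1330 annual layers lie between the two events.
That is 1330 years at one annual layer per year.

1330 yr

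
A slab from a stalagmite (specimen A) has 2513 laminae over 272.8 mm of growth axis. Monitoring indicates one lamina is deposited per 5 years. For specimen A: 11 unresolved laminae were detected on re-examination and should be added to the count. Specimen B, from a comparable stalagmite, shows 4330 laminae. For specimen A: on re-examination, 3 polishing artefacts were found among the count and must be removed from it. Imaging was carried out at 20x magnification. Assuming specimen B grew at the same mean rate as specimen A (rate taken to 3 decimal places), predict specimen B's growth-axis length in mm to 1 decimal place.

476.3 mm

Specimen A: true lamina count = 2513 − 3 + 11 = 2521.
Specimen A: multiplying by 5 years per lamina: 2521 × 5 = 12605 years.
A: Mean rate = 272.8 mm / 12605 years ≈ 0.022 mm per year.
Specimen B: at 5 years per lamina, 4330 × 5 = 21650 years. B's length ≈ 0.022 × 21650 = 476.3 mm.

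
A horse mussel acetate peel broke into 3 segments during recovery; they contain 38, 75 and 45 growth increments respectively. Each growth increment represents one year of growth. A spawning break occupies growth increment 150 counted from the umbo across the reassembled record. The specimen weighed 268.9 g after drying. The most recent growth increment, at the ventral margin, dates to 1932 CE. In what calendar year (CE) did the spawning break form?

1924 CE

Total growth increments = 38 + 75 + 45 = 158.
Between growth increment 150 and the ventral margin there are 158 − 150 = 8 growth increments.
1932 − 8 = 1924 CE.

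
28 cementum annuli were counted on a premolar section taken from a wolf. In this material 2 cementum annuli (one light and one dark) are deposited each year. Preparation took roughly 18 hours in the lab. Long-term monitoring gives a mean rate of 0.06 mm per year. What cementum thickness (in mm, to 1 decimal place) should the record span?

Dividing by 2 cementum annuli per year: 28 / 2 = 14 years.
14 years at 0.06 mm/year gives 0.06 × 14 = 0.8 mm.

0.8 mm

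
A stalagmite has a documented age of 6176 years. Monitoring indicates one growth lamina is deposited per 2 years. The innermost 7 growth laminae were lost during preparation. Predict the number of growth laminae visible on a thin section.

3081 growth laminae

One growth lamina every 2 years means 6176 / 2 = 3088 growth laminae.
Less the 7 uncaptured growth laminae: 3088 − 7 = 3081.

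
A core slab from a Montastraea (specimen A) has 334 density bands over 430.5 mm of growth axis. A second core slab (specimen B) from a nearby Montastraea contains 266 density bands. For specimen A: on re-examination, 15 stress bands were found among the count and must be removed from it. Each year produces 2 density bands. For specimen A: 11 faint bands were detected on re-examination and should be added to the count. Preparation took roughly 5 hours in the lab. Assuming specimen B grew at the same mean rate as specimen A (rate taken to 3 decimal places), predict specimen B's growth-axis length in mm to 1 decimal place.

Specimen A: correcting the raw count gives 334 − 15 + 11 = 330 true density bands.
Specimen A: with 2 density bands per year, 330 / 2 = 165 years.
A: Extension rate ≈ 430.5 / 165 = 2.609 mm/year.
Specimen B: with 2 density bands per year, 266 / 2 = 133 years. For B, 2.609 mm/year × 133 years = 347.0 mm.

347.0 mm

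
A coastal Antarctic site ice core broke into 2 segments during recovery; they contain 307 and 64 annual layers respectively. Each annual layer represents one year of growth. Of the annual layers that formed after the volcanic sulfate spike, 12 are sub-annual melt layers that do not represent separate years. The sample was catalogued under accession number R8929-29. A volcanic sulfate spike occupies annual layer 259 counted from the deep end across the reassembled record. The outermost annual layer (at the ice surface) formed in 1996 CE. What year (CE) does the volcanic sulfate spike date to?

Total annual layers = 307 + 64 = 371.
Between annual layer 259 and the ice surface there are 371 − 259 = 112 annual layers.
Removing the 12 false annual layers leaves 112 − 12 = 100 true annual layers beyond the volcanic sulfate spike.
The annual layer at the ice surface is 1996 CE, so the volcanic sulfate spike dates to 1996 − 100 = 1896 CE.

1896 CE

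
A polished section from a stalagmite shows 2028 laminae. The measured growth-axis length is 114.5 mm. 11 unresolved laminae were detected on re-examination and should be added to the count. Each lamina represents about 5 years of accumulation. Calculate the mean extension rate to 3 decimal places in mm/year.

0.011 mm/year

After corrections the count is 2028 + 11 = 2039 laminae.
Multiplying by 5 years per lamina: 2039 × 5 = 10195 years.
114.5 mm over 10195 years gives 114.5 / 10195 ≈ 0.011 mm/year.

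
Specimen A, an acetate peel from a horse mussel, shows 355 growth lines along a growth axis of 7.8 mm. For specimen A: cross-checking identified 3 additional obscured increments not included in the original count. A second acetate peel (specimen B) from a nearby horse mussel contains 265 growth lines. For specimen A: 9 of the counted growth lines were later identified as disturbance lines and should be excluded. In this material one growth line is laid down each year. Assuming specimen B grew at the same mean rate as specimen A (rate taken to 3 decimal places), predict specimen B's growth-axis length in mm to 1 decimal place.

Specimen A: correcting the raw count gives 355 − 9 + 3 = 349 true growth lines.
A: Mean rate = 7.8 mm / 349 years ≈ 0.022 mm/yr.
For B, 0.022 mm/year × 265 years = 5.8 mm.

5.8 mm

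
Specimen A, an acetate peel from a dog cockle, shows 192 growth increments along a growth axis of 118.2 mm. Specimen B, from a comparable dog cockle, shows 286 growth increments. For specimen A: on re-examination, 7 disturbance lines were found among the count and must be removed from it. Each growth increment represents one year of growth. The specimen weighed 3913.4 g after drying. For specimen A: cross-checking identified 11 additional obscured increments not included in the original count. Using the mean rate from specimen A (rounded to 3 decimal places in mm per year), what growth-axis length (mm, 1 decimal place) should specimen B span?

Specimen A: true growth increment count = 192 − 7 + 11 = 196.
A: Extension rate ≈ 118.2 / 196 = 0.603 mm per year.
For B, 0.603 mm/year × 286 years = 172.5 mm.

172.5 mm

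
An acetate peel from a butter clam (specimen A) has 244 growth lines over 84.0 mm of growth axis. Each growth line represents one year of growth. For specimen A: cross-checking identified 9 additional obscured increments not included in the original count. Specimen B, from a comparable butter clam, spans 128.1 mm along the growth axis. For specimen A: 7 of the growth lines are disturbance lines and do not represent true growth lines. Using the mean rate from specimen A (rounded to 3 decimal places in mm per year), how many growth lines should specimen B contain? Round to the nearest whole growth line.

Specimen A: adjusted count: 244 − 7 + 9 = 246 growth lines.
A: Mean rate = 84.0 mm / 246 years ≈ 0.341 mm per year.
Specimen B: 128.1 mm / 0.341 mm per year = 375.66 years ≈ 376 growth lines.

376 growth lines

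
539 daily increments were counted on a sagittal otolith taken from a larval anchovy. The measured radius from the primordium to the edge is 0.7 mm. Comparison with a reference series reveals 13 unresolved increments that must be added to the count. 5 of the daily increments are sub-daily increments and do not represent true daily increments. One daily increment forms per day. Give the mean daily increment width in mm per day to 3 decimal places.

After corrections the count is 539 − 5 + 13 = 547 daily increments.
Extension rate ≈ 0.7 / 547 = 0.001 mm per day.

0.001 mm per day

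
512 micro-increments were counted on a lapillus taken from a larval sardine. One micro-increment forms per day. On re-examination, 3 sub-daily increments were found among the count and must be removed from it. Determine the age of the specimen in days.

509 d

Adjusted count: 512 − 3 = 509 micro-increments.
At one micro-increment per day, that is 509 days.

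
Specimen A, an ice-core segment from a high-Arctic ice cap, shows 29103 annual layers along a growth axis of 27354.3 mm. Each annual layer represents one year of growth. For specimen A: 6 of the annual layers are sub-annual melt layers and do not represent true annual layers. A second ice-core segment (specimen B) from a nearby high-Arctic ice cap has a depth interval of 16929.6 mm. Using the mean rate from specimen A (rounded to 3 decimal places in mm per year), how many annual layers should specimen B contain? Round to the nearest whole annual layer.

18010 annual layers

Specimen A: correcting the raw count gives 29103 − 6 = 29097 true annual layers.
A: Extension rate ≈ 27354.3 / 29097 = 0.940 mm/yr.
B spans 16929.6 / 0.940 = 18010.21 years ≈ 18010 annual layers.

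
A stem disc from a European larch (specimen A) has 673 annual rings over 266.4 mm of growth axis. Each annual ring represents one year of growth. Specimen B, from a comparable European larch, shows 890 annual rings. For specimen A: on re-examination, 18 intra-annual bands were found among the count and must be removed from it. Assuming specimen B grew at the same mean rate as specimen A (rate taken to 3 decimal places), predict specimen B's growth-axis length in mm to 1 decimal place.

362.2 mm

Specimen A: adjusted count: 673 − 18 = 655 annual rings.
A: Mean rate = 266.4 mm / 655 years ≈ 0.407 mm per year.
For B, 0.407 mm/year × 890 years = 362.2 mm.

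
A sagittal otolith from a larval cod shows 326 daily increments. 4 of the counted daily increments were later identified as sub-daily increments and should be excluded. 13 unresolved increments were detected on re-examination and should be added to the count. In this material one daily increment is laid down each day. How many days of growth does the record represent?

Correcting the raw count gives 326 − 4 + 13 = 335 true daily increments.
With a one-to-one daily increment periodicity this is 335 days.

335 d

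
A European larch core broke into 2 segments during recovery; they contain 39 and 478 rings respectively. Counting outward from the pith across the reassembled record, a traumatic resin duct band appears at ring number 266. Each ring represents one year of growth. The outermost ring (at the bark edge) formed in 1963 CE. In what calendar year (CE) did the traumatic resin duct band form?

1712 CE

Total rings = 39 + 478 = 517.
Between ring 266 and the bark edge there are 517 − 266 = 251 rings.
1963 − 251 = 1712 CE.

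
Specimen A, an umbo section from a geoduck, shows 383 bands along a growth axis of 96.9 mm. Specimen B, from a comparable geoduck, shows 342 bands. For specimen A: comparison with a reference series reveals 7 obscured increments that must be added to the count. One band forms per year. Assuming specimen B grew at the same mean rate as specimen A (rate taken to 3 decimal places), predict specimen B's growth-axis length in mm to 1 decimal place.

84.8 mm

Specimen A: true band count = 383 + 7 = 390.
A: Extension rate ≈ 96.9 / 390 = 0.248 mm per year.
For B, 0.248 mm/year × 342 years = 84.8 mm.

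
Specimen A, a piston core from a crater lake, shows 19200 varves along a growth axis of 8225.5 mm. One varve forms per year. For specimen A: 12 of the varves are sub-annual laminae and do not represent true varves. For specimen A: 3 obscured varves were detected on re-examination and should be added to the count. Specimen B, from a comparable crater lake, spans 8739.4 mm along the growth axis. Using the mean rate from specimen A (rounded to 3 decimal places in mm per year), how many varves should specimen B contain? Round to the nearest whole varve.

Specimen A: after corrections the count is 19200 − 12 + 3 = 19191 varves.
A: 8225.5 mm over 19191 years gives 8225.5 / 19191 ≈ 0.429 mm/year.
Specimen B: 8739.4 mm / 0.429 mm per year = 20371.56 years ≈ 20372 varves.

20372 varves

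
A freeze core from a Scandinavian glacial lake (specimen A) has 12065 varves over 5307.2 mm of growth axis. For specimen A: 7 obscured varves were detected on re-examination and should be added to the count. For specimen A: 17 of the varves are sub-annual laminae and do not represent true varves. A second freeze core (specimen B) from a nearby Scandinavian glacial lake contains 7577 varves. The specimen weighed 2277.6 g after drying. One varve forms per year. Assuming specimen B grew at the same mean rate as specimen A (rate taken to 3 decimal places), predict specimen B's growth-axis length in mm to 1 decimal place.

3333.9 mm

Specimen A: correcting the raw count gives 12065 − 17 + 7 = 12055 true varves.
A: Mean rate = 5307.2 mm / 12055 years ≈ 0.440 mm/year.
Length of B = 0.440 × 7577 = 3333.9 mm.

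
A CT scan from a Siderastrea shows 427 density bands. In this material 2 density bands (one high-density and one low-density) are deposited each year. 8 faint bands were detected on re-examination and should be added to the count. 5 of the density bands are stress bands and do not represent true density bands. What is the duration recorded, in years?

215 years

True density band count = 427 − 5 + 8 = 430.
Dividing by 2 density bands per year: 430 / 2 = 215 years.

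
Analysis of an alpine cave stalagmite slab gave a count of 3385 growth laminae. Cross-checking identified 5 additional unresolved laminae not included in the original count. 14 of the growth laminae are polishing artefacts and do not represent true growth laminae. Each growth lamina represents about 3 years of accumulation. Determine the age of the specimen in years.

10128 yr

After corrections the count is 3385 − 14 + 5 = 3376 growth laminae.
At 3 years per growth lamina, 3376 × 3 = 10128 years.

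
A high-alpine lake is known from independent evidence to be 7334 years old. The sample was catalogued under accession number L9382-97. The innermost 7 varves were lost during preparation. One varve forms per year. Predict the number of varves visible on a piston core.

7327 varves

One varve per year gives 7334 varves over 7334 years.
Less the 7 uncaptured varves: 7334 − 7 = 7327.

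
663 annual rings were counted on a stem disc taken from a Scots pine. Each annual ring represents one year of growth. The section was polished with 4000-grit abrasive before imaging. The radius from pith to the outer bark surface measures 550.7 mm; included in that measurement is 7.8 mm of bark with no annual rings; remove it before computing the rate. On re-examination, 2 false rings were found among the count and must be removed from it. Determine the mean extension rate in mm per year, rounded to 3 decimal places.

0.821 mm per year

Correcting the raw count gives 663 − 2 = 661 true annual rings.
Removing the 7.8 mm offcut leaves 550.7 − 7.8 = 542.9 mm.
Mean rate = 542.9 mm / 661 years ≈ 0.821 mm per year.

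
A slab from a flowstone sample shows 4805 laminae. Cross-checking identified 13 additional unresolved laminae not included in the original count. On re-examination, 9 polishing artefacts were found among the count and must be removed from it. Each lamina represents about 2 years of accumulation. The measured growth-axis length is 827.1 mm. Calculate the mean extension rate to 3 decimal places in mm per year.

After corrections the count is 4805 − 9 + 13 = 4809 laminae.
Multiplying by 2 years per lamina: 4809 × 2 = 9618 years.
Mean rate = 827.1 mm / 9618 years ≈ 0.086 mm per year.

0.086 mm per year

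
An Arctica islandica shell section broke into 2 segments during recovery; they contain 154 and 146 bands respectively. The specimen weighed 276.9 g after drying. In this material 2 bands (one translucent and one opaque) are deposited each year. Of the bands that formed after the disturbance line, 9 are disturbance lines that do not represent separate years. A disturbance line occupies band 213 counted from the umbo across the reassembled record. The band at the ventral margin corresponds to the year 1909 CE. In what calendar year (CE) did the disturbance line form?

Total bands = 154 + 146 = 300.
Between band 213 and the ventral margin there are 300 − 213 = 87 bands.
Removing the 9 false bands leaves 87 − 9 = 78 true bands beyond the disturbance line.
78 bands at 2 per year is 78 / 2 = 39 years.
Counting back 39 years from 1909 CE places the disturbance line in 1909 − 39 = 1870 CE.

1870 CE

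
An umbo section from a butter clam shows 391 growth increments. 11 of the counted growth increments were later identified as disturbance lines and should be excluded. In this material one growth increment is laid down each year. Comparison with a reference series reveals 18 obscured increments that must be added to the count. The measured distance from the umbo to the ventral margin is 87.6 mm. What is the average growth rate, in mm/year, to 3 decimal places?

0.220 mm/year

Correcting the raw count gives 391 − 11 + 18 = 398 true growth increments.
87.6 mm over 398 years gives 87.6 / 398 ≈ 0.220 mm/year.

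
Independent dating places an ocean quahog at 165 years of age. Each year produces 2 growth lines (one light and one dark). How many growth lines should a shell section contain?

Expected growth lines: 165 × 2 = 330.
So 330 growth lines should be present.

330 growth lines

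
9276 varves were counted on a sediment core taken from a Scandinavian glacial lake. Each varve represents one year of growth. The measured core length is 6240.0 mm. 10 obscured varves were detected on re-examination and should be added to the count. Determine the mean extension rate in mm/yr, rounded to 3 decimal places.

0.672 mm/yr

After corrections the count is 9276 + 10 = 9286 varves.
Mean rate = 6240.0 mm / 9286 years ≈ 0.672 mm/yr.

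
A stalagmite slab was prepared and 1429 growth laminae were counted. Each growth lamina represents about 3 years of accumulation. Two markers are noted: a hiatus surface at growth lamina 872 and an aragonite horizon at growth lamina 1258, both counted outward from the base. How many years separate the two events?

1258 − 872 = 386 growth laminae lie between the two events.
At 3 years per growth lamina, 386 × 3 = 1158 years.

1158 years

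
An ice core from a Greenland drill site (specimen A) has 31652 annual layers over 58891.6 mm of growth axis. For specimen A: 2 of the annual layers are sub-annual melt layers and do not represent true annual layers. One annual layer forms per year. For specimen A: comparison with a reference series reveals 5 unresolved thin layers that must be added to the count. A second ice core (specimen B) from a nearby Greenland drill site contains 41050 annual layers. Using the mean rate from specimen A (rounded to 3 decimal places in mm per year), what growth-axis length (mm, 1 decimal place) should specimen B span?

76353.0 mm

Specimen A: adjusted count: 31652 − 2 + 5 = 31655 annual layers.
A: Mean rate = 58891.6 mm / 31655 years ≈ 1.860 mm/year.
For B, 1.860 mm/year × 41050 years = 76353.0 mm.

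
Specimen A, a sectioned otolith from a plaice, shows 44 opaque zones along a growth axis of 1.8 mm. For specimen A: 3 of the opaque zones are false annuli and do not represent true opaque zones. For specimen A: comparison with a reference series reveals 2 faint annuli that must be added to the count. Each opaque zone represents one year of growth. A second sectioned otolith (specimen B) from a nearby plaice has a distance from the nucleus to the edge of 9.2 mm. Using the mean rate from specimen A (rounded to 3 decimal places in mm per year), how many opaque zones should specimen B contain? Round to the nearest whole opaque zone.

219 opaque zones

Specimen A: adjusted count: 44 − 3 + 2 = 43 opaque zones.
A: Mean rate = 1.8 mm / 43 years ≈ 0.042 mm/year.
For B, 9.2 / 0.042 = 219.05 years ≈ 219 opaque zones.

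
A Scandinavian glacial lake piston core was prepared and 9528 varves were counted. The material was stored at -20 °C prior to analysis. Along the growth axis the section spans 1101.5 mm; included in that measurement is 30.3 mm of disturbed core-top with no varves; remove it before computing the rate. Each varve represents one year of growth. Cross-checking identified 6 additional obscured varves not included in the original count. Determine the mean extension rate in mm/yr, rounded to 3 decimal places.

True varve count = 9528 + 6 = 9534.
Net length = 1101.5 − 30.3 = 1071.2 mm.
Extension rate ≈ 1071.2 / 9534 = 0.112 mm/yr.

0.112 mm/yr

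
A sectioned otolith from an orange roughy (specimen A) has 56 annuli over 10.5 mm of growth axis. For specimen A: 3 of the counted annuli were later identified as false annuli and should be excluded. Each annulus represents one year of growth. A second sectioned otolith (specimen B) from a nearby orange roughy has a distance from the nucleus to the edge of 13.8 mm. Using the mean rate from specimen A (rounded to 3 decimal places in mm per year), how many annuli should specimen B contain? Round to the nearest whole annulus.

70 annuli

Specimen A: adjusted count: 56 − 3 = 53 annuli.
A: Extension rate ≈ 10.5 / 53 = 0.198 mm/yr.
For B, 13.8 / 0.198 = 69.70 years ≈ 70 annuli.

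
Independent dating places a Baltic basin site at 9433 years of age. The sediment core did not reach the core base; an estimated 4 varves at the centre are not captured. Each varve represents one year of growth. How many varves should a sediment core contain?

One varve per year gives 9433 varves over 9433 years.
Subtracting the 4 varves not captured gives 9433 − 4 = 9429 varves in the record.

9429 varves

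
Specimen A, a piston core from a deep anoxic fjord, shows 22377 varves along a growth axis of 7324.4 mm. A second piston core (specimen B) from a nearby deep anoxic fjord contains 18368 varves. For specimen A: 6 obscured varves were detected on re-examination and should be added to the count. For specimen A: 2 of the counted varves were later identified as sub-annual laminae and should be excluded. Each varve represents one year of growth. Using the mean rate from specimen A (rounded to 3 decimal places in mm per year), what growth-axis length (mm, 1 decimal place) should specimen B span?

6006.3 mm

Specimen A: true varve count = 22377 − 2 + 6 = 22381.
A: 7324.4 mm over 22381 years gives 7324.4 / 22381 ≈ 0.327 mm/yr.
Length of B = 0.327 × 18368 = 6006.3 mm.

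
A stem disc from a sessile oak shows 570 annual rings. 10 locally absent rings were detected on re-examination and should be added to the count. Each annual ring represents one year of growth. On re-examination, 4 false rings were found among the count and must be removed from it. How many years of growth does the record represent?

576 yr

Adjusted count: 570 − 4 + 10 = 576 annual rings.
One annual ring per year makes the duration 576 years.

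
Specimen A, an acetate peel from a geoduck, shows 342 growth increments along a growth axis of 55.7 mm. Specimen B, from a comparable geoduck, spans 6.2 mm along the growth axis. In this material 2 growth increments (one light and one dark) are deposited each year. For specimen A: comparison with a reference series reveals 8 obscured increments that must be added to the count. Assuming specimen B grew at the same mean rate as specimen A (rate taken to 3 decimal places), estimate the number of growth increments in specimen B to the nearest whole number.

Specimen A: after corrections the count is 342 + 8 = 350 growth increments.
Specimen A: dividing by 2 growth increments per year: 350 / 2 = 175 years.
A: Extension rate ≈ 55.7 / 175 = 0.318 mm/year.
Specimen B: 6.2 mm / 0.318 mm per year = 19.50 years; at 2 growth increments per year that is 19.50 × 2 ≈ 39 growth increments.

39 growth increments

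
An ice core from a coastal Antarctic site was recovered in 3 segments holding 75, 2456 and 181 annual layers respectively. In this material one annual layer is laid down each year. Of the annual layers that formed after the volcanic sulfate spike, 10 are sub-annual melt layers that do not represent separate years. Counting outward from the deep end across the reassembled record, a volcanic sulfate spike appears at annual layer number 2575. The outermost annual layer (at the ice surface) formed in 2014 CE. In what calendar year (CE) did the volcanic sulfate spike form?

Total annual layers = 75 + 2456 + 181 = 2712.
2712 − 2575 = 137 annual layers lie beyond the volcanic sulfate spike toward the ice surface.
Removing the 10 false annual layers leaves 137 − 10 = 127 true annual layers beyond the volcanic sulfate spike.
2014 − 127 = 1887 CE.

1887 CE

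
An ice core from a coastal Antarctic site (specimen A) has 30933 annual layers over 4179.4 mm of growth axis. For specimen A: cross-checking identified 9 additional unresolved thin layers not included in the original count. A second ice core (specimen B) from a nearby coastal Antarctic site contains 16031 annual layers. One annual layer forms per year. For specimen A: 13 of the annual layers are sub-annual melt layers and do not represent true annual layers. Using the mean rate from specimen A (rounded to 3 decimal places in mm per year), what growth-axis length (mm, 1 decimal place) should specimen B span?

2164.2 mm

Specimen A: after corrections the count is 30933 − 13 + 9 = 30929 annual layers.
A: Extension rate ≈ 4179.4 / 30929 = 0.135 mm/yr.
For B, 0.135 mm/year × 16031 years = 2164.2 mm.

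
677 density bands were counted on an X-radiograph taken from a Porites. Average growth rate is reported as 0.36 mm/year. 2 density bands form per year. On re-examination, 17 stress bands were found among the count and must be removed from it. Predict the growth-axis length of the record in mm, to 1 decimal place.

118.8 mm

Adjusted count: 677 − 17 = 660 density bands.
660 density bands at 2 per year is 660 / 2 = 330 years.
Length ≈ 0.36 × 330 = 118.8 mm.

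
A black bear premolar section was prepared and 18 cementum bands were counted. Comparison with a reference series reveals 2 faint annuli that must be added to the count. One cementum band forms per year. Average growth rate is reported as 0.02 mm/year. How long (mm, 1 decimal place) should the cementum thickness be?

0.4 mm

True cementum band count = 18 + 2 = 20.
20 years at 0.02 mm/year gives 0.02 × 20 = 0.4 mm.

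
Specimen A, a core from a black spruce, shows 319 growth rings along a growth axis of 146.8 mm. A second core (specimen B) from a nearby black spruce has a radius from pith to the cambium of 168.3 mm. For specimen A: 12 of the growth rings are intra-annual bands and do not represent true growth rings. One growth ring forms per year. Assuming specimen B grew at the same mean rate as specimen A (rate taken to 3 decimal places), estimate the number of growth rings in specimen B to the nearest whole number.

352 growth rings

Specimen A: adjusted count: 319 − 12 = 307 growth rings.
A: 146.8 mm over 307 years gives 146.8 / 307 ≈ 0.478 mm per year.
For B, 168.3 / 0.478 = 352.09 years ≈ 352 growth rings.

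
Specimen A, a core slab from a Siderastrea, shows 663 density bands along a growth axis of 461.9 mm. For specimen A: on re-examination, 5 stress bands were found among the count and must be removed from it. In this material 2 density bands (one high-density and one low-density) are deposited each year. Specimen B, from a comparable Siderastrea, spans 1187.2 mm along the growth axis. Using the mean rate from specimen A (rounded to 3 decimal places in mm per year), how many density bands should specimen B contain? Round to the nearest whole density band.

1691 density bands

Specimen A: after corrections the count is 663 − 5 = 658 density bands.
Specimen A: 658 density bands at 2 per year is 658 / 2 = 329 years.
A: Extension rate ≈ 461.9 / 329 = 1.404 mm per year.
Specimen B: 1187.2 mm / 1.404 mm per year = 845.58 years; at 2 density bands per year that is 845.58 × 2 ≈ 1691 density bands.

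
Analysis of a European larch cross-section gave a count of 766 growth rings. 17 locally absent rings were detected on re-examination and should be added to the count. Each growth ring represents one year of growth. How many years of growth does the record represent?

After corrections the count is 766 + 17 = 783 growth rings.
One growth ring per year makes the duration 783 years.

783 years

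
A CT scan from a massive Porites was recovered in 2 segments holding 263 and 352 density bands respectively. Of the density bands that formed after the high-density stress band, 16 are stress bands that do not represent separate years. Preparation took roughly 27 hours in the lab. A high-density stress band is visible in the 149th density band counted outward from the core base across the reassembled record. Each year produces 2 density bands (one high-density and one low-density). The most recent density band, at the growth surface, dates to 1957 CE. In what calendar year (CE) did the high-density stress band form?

Total density bands = 263 + 352 = 615.
The high-density stress band sits at density band 149 from the core base, so 615 − 149 = 466 density bands formed after it.
Removing the 16 false density bands leaves 466 − 16 = 450 true density bands beyond the high-density stress band.
With 2 density bands per year, 450 / 2 = 225 years.
1957 − 225 = 1732 CE.

1732 CE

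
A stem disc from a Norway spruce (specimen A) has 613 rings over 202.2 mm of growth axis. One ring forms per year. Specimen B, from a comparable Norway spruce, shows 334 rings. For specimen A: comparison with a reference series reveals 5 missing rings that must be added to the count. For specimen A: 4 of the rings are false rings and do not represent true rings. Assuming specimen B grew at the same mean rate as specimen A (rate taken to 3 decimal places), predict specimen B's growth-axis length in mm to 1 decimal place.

Specimen A: correcting the raw count gives 613 − 4 + 5 = 614 true rings.
A: 202.2 mm over 614 years gives 202.2 / 614 ≈ 0.329 mm per year.
For B, 0.329 mm/year × 334 years = 109.9 mm.

109.9 mm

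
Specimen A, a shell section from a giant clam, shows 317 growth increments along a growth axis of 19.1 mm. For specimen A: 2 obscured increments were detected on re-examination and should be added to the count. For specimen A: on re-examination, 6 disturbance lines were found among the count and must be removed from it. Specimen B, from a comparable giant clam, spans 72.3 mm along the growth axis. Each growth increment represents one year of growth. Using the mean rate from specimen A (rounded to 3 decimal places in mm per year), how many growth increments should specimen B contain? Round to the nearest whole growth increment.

Specimen A: correcting the raw count gives 317 − 6 + 2 = 313 true growth increments.
A: Mean rate = 19.1 mm / 313 years ≈ 0.061 mm/year.
For B, 72.3 / 0.061 = 1185.25 years ≈ 1185 growth increments.

1185 growth increments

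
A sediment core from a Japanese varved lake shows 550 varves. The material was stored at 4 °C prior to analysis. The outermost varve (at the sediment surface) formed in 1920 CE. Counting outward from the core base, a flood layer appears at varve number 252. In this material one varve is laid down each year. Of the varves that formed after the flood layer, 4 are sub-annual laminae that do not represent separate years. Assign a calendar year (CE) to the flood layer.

The flood layer sits at varve 252 from the core base, so 550 − 252 = 298 varves formed after it.
298 − 4 false = 294 true varves after the flood layer.
1920 − 294 = 1626 CE.

1626 CE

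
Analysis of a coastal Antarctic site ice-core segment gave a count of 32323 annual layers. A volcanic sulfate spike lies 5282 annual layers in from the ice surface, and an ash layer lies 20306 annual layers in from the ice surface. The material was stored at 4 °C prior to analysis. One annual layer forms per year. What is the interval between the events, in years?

15024 years

Separation: 20306 − 5282 = 15024 annual layers.
One annual layer per year makes the interval 15024 years.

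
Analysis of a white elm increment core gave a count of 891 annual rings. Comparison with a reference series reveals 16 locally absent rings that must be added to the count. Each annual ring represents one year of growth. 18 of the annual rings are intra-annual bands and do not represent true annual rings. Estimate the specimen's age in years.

Correcting the raw count gives 891 − 18 + 16 = 889 true annual rings.
One annual ring per year makes the duration 889 years.

889 yr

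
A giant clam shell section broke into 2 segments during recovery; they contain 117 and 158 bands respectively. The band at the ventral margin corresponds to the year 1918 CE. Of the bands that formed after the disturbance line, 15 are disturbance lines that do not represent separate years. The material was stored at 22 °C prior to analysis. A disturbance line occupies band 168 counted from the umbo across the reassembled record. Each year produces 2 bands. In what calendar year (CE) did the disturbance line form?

Total bands = 117 + 158 = 275.
Between band 168 and the ventral margin there are 275 − 168 = 107 bands.
107 − 15 false = 92 true bands after the disturbance line.
With 2 bands per year, 92 / 2 = 46 years.
Counting back 46 years from 1918 CE places the disturbance line in 1918 − 46 = 1872 CE.

1872 CE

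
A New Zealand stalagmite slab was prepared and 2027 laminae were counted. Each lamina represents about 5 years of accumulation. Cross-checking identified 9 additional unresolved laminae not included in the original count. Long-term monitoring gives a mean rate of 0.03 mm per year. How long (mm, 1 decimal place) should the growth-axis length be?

Correcting the raw count gives 2027 + 9 = 2036 true laminae.
At 5 years per lamina, 2036 × 5 = 10180 years.
Length ≈ 0.03 × 10180 = 305.4 mm.

305.4 mm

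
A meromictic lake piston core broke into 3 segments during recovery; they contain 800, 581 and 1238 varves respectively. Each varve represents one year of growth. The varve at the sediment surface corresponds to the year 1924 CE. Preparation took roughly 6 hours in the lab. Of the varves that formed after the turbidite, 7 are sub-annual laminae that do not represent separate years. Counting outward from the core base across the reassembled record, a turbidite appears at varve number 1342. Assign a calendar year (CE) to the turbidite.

654 CE

Total varves = 800 + 581 + 1238 = 2619.
The turbidite sits at varve 1342 from the core base, so 2619 − 1342 = 1277 varves formed after it.
Excluding 7 false varves: 1277 − 7 = 1270.
The varve at the sediment surface is 1924 CE, so the turbidite dates to 1924 − 1270 = 654 CE.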